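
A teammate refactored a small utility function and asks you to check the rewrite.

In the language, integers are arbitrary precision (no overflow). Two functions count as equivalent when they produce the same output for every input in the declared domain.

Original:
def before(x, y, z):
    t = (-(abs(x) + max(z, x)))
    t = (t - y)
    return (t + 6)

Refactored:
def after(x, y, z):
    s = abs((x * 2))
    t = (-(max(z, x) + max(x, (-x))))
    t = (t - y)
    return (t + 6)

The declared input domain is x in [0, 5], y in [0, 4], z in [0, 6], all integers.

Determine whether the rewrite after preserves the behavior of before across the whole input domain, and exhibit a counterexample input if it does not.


This is a faithful refactor — statement counts differ; arithmetic usage differs; constant usage differs; min/max/abs usage differs; local variable names differ, but the computed results match everywhere.
Tracing x=4, y=2, z=4: before: t = -8; t = -10; return -4 | after: s = 8; t = -8; t = -10; return -4 — matching result -4.
Sweeping the whole domain (210 inputs) finds no disagreement.
verdict: equivalent


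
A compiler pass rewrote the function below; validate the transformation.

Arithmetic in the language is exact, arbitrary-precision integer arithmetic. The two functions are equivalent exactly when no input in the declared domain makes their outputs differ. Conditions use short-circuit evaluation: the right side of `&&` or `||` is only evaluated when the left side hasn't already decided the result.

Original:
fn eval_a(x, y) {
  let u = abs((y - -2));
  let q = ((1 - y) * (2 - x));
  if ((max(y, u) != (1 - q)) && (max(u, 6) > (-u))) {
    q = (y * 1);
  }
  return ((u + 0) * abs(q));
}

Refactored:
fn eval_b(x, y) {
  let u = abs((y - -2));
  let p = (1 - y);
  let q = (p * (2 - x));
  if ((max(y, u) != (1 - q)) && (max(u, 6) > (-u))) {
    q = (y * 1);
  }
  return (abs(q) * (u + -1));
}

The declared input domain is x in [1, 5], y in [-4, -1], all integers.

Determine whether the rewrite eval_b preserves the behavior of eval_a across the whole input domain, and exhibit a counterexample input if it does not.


Run the pair on x=1, y=-4.
eval_a: u := 2 | q := 5 | ((max(y, u) != (1 - q)) && (max(u, 6) > (-u))): true | q := -4 | result 8
eval_b: u := 2 | p := 5 | q := 5 | ((max(y, u) != (1 - q)) && (max(u, 6) > (-u))): true | q := -4 | result 4
8 vs 4 — the two versions disagree here.
verdict: not equivalent; witness: x=1, y=-4


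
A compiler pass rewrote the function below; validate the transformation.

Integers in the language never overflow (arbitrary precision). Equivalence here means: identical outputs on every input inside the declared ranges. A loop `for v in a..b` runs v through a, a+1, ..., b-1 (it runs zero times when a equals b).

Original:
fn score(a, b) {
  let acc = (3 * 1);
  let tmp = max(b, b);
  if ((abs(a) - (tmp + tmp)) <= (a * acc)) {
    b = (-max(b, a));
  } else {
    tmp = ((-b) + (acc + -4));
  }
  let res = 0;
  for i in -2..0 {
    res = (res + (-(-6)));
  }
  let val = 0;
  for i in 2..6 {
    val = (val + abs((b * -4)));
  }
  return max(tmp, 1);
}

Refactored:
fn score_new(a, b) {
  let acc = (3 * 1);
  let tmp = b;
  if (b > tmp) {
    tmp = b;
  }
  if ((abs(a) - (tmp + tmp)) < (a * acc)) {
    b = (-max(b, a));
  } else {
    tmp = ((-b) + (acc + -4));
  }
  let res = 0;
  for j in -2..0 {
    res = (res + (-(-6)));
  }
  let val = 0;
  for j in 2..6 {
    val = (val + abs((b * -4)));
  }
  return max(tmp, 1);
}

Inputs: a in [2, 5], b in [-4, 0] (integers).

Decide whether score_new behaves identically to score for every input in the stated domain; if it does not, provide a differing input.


Try a=3, b=-3.
score: acc = 3; tmp = -3; ((abs(a) - (tmp + tmp)) <= (a * acc)) -> true; b = -3; res = 0; [i=-2]; res = 6; [i=-1]; res = 12; val = 0; [i=2]; val = 12; [i=3]; val = 24; [i=4]; val = 36; [i=5]; val = 48; return 1
score_new: acc = 3; tmp = -3; (b > tmp) -> false; ((abs(a) - (tmp + tmp)) < (a * acc)) -> false; tmp = 2; res = 0; [j=-2]; res = 6; [j=-1]; res = 12; val = 0; [j=2]; val = 12; [j=3]; val = 24; [j=4]; val = 36; [j=5]; val = 48; return 2
1 and 2 differ, so these are not the same function on this domain.
verdict: not equivalent; witness: a=3, b=-3


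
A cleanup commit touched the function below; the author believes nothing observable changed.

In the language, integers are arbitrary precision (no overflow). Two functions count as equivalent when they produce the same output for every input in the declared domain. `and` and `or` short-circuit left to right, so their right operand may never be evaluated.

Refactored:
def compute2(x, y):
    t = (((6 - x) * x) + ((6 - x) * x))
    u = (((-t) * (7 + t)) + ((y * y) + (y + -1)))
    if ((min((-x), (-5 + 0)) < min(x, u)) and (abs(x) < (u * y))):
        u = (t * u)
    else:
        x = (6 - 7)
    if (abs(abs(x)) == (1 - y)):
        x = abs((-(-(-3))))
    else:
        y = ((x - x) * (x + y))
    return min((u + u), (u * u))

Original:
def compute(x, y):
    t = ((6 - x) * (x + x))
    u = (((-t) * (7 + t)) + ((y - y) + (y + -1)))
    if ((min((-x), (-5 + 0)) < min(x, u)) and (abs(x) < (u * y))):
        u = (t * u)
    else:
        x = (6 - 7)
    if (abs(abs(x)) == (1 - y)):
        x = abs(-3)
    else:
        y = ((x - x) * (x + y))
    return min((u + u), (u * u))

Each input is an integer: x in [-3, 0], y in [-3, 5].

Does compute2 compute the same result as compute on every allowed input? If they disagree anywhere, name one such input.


Not equivalent: x=-3, y=-3 separates them (-5084 vs -5066).
compute: t=-54, then u=-2542, then ((min((-x), (-5 + 0)) < min(x, u)) and (abs(x) < (u * y))) is false, then x=-1, then (abs(abs(x)) == (1 - y)) is false, then y=0, then returns -5084
compute2: t=-54, then u=-2533, then ((min((-x), (-5 + 0)) < min(x, u)) and (abs(x) < (u * y))) is false, then x=-1, then (abs(abs(x)) == (1 - y)) is false, then y=0, then returns -5066
verdict: not equivalent; witness: x=-3, y=-3


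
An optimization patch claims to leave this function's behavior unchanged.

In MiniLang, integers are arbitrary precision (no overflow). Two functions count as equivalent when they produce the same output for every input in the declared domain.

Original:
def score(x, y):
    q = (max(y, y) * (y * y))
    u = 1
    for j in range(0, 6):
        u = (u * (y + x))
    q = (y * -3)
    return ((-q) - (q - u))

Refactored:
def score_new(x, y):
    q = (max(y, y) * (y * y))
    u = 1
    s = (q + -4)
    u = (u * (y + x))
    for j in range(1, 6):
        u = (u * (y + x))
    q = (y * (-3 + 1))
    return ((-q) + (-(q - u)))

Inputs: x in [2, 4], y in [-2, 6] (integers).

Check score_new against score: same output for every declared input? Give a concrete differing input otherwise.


These are not equivalent — on x=2, y=-2 the outputs split (-12 vs -8).
score: q becomes -8; next u becomes 1; next at j=0:; next u becomes 0; next at j=1:; next u becomes 0; next at j=2:; next u becomes 0; next at j=3:; next u becomes 0; next at j=4:; next u becomes 0; next at j=5:; next u becomes 0; next q becomes 6; next final value -12
score_new: q becomes -8; next u becomes 1; next s becomes -12; next u becomes 0; next at j=1:; next u becomes 0; next at j=2:; next u becomes 0; next at j=3:; next u becomes 0; next at j=4:; next u becomes 0; next at j=5:; next u becomes 0; next q becomes 4; next final value -8
verdict: not equivalent; witness: x=2, y=-2


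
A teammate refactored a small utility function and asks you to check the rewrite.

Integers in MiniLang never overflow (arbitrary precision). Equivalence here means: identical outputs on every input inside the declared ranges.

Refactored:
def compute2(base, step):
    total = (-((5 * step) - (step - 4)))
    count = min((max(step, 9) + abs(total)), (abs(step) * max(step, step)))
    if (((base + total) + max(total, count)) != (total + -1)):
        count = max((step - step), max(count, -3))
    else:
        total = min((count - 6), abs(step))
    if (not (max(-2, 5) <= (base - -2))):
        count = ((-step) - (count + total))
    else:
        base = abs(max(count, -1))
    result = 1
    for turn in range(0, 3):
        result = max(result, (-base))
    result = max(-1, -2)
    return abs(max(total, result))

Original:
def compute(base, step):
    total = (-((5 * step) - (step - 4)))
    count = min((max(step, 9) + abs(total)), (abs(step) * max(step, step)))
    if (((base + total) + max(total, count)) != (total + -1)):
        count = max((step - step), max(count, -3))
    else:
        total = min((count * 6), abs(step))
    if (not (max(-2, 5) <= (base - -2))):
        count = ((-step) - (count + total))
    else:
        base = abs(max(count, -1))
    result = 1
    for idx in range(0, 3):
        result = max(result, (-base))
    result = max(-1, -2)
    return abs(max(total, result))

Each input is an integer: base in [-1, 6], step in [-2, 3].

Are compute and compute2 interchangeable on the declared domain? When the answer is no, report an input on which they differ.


base=-1, step=0 yields 0 from compute but 1 from compute2.
verdict: not equivalent; witness: base=-1, step=0


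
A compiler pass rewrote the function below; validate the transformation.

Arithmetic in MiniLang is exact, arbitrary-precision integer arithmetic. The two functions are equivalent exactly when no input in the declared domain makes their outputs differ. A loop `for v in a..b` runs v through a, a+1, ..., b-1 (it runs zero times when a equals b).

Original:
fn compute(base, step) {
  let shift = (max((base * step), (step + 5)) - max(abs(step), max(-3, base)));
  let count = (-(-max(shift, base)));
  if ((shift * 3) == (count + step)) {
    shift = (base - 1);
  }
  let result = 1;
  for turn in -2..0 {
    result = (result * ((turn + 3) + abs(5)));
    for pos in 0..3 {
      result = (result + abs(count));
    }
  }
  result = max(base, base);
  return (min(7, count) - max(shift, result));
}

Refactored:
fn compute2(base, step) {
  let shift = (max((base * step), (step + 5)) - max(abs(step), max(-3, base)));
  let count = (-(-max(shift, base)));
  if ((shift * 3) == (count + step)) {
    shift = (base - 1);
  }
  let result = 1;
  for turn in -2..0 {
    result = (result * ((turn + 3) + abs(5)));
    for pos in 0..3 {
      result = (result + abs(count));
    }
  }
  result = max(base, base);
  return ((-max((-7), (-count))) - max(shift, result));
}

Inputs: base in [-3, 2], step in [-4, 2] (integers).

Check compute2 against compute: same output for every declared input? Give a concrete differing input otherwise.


Although min/max/abs usage differs, 42/42 inputs agree.
verdict: equivalent


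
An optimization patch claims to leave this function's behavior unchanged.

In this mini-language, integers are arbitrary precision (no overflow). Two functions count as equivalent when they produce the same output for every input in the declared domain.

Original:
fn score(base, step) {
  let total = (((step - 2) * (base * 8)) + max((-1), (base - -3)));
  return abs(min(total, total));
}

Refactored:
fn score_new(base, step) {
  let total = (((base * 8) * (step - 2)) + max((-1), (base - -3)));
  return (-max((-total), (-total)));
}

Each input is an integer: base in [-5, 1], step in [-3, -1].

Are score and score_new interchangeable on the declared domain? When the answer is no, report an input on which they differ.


Not equivalent: base=1, step=-3 separates them (36 vs -36).
score: total=-36, then returns 36
score_new: total=-36, then returns -36
verdict: not equivalent; witness: base=1, step=-3


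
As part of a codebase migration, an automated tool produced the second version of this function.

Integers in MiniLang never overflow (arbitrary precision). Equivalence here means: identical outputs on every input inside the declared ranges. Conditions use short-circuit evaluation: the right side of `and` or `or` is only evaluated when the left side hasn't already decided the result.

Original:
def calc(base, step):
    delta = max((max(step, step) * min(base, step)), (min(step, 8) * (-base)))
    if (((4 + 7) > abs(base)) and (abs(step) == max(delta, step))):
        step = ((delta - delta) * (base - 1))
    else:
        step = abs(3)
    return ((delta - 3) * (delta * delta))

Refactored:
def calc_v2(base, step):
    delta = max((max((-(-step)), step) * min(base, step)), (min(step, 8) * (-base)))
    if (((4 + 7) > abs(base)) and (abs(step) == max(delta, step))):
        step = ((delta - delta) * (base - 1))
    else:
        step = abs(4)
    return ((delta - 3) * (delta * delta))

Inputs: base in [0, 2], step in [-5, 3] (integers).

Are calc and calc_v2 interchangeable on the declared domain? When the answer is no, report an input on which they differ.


The one real change (`3` became `4`) has no effect anywhere in the declared ranges.
One worked example (base=0, step=0) — calc: delta becomes 0; next (((4 + 7) > abs(base)) and (abs(step) == max(delta, step))) evaluates to true; next step becomes 0; next final value 0; calc_v2: delta becomes 0; next (((4 + 7) > abs(base)) and (abs(step) == max(delta, step))) evaluates to true; next step becomes 0; next final value 0; agreement on 0.
Sweeping the whole domain (27 inputs) finds no disagreement.
verdict: equivalent


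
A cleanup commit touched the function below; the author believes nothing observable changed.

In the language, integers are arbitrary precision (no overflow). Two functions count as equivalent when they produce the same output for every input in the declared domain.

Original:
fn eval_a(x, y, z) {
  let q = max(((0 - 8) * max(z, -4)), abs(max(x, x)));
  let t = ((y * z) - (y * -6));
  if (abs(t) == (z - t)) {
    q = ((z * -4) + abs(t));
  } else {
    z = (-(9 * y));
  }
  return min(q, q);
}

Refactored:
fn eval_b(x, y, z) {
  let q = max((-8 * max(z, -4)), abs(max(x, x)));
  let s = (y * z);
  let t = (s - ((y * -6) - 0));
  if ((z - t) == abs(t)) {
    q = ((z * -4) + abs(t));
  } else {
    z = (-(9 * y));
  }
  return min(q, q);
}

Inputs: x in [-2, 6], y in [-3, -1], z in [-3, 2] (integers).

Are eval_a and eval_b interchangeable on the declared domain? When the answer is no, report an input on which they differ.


Side by side, the visible changes include: constant usage differs; statement counts differ; local variable names differ.
Spot check at x=3, y=-2, z=1 — eval_a: q := 3 | t := -14 | (abs(t) == (z - t)): false | z := 18 | result 3. eval_b: q := 3 | s := -2 | t := -14 | ((z - t) == abs(t)): false | z := 18 | result 3. Both give 3.
Checked all 162 inputs in the declared domain: the outputs agree on every one.
verdict: equivalent


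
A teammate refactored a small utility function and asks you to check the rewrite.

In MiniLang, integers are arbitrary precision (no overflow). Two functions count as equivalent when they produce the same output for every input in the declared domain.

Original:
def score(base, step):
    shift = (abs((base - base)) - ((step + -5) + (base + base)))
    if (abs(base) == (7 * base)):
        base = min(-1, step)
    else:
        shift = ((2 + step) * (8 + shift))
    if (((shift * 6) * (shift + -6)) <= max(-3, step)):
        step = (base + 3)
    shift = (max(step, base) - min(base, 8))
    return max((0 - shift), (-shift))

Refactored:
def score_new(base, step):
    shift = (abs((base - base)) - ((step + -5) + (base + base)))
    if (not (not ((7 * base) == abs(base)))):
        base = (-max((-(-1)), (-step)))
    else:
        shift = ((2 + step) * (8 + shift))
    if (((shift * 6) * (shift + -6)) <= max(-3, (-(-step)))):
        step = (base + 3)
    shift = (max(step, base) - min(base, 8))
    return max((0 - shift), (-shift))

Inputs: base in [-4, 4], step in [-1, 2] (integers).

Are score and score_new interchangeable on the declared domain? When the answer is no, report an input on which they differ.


Comparing the listings, the differences include: min/max/abs usage differs, and boolean connective usage differs.
As a probe, take base=4, step=1: score runs shift becomes -4; next (abs(base) == (7 * base)) evaluates to false; next shift becomes 12; next (((shift * 6) * (shift + -6)) <= max(-3, step)) evaluates to false; next shift becomes 0; next final value 0; score_new runs shift becomes -4; next (not (not ((7 * base) == abs(base)))) evaluates to false; next shift becomes 12; next (((shift * 6) * (shift + -6)) <= max(-3, (-(-step)))) evaluates to false; next shift becomes 0; next final value 0; both end at 0.
Across all 36 domain points the two functions coincide.
verdict: equivalent


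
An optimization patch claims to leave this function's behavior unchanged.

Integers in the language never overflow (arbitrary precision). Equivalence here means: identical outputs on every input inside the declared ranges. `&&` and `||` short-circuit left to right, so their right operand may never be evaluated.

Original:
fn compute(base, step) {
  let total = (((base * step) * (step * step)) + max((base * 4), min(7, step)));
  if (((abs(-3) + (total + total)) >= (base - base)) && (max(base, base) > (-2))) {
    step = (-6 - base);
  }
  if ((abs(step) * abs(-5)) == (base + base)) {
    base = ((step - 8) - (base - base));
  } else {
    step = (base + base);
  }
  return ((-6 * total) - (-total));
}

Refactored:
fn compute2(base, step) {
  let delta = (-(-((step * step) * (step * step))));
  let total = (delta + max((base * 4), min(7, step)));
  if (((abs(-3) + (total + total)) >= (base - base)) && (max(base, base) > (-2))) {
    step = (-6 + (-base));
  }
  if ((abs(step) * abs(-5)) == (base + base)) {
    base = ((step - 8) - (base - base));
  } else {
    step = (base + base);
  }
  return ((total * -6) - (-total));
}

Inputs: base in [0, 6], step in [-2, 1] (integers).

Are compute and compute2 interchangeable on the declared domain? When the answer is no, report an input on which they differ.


base=0, step=-2 yields 0 from compute but -80 from compute2.
verdict: not equivalent; witness: base=0, step=-2


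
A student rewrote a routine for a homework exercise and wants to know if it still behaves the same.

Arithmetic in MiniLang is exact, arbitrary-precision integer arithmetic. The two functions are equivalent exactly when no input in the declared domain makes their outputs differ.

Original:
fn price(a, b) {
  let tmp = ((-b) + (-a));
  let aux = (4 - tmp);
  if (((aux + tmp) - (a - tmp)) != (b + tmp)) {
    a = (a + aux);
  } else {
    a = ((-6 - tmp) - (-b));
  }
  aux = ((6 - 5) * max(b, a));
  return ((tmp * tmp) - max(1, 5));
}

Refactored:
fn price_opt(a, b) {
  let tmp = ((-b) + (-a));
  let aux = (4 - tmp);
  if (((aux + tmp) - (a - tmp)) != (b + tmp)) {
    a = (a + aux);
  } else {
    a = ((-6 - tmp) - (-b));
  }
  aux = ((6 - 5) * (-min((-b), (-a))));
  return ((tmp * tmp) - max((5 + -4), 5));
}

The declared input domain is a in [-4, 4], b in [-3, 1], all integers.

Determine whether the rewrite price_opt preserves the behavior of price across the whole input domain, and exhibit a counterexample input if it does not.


Equivalent — the differences include arithmetic usage differs, plus min/max/abs usage differs, plus constant usage differs, yet no declared input distinguishes the two.
As a probe, take a=2, b=0: price runs tmp becomes -2; next aux becomes 6; next (((aux + tmp) - (a - tmp)) != (b + tmp)) evaluates to true; next a becomes 8; next aux becomes 8; next final value -1; price_opt runs tmp becomes -2; next aux becomes 6; next (((aux + tmp) - (a - tmp)) != (b + tmp)) evaluates to true; next a becomes 8; next aux becomes 8; next final value -1; both end at -1.
Every one of the 45 inputs gives matching results.
verdict: equivalent


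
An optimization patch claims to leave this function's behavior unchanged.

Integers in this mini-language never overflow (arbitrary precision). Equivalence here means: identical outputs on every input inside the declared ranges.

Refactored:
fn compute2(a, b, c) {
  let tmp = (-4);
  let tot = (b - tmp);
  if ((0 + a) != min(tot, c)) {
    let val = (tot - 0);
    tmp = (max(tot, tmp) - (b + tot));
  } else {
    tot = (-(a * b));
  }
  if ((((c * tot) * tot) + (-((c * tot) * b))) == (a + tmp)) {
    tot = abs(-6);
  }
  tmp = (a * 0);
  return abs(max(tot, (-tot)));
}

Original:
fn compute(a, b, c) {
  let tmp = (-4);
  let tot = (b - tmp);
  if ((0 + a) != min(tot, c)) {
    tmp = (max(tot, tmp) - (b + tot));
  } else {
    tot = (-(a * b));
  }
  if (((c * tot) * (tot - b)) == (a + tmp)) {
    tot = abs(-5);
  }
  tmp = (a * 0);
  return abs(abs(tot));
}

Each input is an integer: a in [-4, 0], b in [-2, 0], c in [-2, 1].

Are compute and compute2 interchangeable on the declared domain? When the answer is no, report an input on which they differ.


There is a counterexample at a=-2, b=-2, c=0: 5 on one side, 6 on the other.
compute: tmp=-4, then tot=2, then ((0 + a) != min(tot, c)) is true, then tmp=2, then (((c * tot) * (tot - b)) == (a + tmp)) is true, then tot=5, then tmp=0, then returns 5
compute2: tmp=-4, then tot=2, then ((0 + a) != min(tot, c)) is true, then val=2, then tmp=2, then ((((c * tot) * tot) + (-((c * tot) * b))) == (a + tmp)) is true, then tot=6, then tmp=0, then returns 6
verdict: not equivalent; witness: a=-2, b=-2, c=0


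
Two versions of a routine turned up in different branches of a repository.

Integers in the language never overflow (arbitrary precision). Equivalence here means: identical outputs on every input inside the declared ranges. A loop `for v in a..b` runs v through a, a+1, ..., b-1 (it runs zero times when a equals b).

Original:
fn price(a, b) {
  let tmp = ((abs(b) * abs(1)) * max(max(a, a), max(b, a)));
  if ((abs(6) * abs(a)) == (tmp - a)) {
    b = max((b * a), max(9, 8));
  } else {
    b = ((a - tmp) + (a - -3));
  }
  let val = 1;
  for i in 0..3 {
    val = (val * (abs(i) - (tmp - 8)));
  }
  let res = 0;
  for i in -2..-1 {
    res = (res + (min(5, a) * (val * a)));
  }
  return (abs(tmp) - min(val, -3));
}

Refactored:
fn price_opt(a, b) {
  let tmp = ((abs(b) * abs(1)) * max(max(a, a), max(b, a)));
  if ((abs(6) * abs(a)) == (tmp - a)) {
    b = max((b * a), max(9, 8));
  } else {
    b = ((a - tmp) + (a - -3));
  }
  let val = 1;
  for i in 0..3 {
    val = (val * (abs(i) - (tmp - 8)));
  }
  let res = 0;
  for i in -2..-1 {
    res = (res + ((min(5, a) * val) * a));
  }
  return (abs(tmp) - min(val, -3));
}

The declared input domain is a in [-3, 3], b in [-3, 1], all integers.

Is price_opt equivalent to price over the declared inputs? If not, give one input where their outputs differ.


The two versions differ — the changes include same computation, different form.
As a probe, take a=-2, b=-3: price runs tmp becomes -6; next ((abs(6) * abs(a)) == (tmp - a)) evaluates to false; next b becomes 5; next val becomes 1; next at i=0:; next val becomes 14; next at i=1:; next val becomes 210; next at i=2:; next val becomes 3360; next res becomes 0; next at i=-2:; next res becomes 13440; next final value 9; price_opt runs tmp becomes -6; next ((abs(6) * abs(a)) == (tmp - a)) evaluates to false; next b becomes 5; next val becomes 1; next at i=0:; next val becomes 14; next at i=1:; next val becomes 210; next at i=2:; next val becomes 3360; next res becomes 0; next at i=-2:; next res becomes 13440; next final value 9; both end at 9.
Checked all 35 inputs in the declared domain: the outputs agree on every one.
verdict: equivalent


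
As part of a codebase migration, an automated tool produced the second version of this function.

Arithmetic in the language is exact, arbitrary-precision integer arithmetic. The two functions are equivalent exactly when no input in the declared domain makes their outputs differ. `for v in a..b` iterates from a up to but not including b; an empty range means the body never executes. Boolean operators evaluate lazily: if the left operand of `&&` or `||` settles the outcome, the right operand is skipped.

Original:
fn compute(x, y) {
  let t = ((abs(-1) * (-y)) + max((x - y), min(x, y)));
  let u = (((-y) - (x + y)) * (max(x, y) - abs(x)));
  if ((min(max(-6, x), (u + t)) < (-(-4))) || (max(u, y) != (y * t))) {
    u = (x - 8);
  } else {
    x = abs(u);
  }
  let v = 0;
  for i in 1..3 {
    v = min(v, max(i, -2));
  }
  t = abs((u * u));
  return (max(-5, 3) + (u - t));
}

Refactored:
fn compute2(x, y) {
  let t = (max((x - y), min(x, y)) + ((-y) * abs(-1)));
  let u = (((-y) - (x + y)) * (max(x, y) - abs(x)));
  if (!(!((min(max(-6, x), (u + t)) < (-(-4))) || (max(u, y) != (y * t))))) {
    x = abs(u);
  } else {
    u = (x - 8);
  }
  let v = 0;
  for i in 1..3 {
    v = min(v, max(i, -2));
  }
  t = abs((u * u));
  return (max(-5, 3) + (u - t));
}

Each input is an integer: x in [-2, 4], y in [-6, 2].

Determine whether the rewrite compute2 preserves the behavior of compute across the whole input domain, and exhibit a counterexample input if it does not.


Input x=-2, y=-6: -107 from compute versus -3189 from compute2.
verdict: not equivalent; witness: x=-2, y=-6


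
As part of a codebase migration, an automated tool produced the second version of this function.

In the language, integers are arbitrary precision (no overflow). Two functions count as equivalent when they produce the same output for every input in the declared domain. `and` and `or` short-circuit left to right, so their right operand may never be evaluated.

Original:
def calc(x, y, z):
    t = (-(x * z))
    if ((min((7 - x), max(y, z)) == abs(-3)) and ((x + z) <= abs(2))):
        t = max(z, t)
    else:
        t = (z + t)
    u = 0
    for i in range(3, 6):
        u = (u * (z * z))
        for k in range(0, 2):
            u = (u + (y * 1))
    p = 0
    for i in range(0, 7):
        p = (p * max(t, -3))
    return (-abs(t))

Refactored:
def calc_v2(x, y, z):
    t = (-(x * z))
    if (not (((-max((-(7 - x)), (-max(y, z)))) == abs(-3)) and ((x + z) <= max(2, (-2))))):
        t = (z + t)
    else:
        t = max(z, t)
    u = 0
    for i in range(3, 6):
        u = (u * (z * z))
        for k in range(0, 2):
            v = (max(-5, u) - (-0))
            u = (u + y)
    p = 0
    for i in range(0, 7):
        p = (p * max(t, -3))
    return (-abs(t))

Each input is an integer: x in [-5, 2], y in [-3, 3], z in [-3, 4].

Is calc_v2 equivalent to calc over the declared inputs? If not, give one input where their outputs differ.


Comparing the listings, the differences include: min/max/abs usage differs; and arithmetic usage differs; and boolean connective usage differs; and local variable names differ; and statement counts differ; and constant usage differs.
One worked example (x=1, y=2, z=-3) — calc: t=3, then ((min((7 - x), max(y, z)) == abs(-3)) and ((x + z) <= abs(2))) is false, then t=0, then u=0, then (i=3), then u=0, then (k=0), then u=2, then (k=1), then u=4, then (i=4), then u=36, then (k=0), then u=38, then (k=1), then u=40, then (i=5), then u=360, then (k=0), then u=362, then (k=1), then u=364, then p=0, then (i=0), then p=0, then (i=1), then p=0, then (i=2), then p=0, then (i=3), then p=0, then (i=4), then p=0, then (i=5), then p=0, then (i=6), then p=0, then returns 0; calc_v2: t=3, then (not (((-max((-(7 - x)), (-max(y, z)))) == abs(-3)) and ((x + z) <= max(2, (-2))))) is true, then t=0, then u=0, then (i=3), then u=0, then (k=0), then v=0, then u=2, then (k=1), then v=2, then u=4, then (i=4), then u=36, then (k=0), then v=36, then u=38, then (k=1), then v=38, then u=40, then (i=5), then u=360, then (k=0), then v=360, then u=362, then (k=1), then v=362, then u=364, then p=0, then (i=0), then p=0, then (i=1), then p=0, then (i=2), then p=0, then (i=3), then p=0, then (i=4), then p=0, then (i=5), then p=0, then (i=6), then p=0, then returns 0; agreement on 0.
An exhaustive pass over the 448 declared inputs shows identical outputs.
verdict: equivalent


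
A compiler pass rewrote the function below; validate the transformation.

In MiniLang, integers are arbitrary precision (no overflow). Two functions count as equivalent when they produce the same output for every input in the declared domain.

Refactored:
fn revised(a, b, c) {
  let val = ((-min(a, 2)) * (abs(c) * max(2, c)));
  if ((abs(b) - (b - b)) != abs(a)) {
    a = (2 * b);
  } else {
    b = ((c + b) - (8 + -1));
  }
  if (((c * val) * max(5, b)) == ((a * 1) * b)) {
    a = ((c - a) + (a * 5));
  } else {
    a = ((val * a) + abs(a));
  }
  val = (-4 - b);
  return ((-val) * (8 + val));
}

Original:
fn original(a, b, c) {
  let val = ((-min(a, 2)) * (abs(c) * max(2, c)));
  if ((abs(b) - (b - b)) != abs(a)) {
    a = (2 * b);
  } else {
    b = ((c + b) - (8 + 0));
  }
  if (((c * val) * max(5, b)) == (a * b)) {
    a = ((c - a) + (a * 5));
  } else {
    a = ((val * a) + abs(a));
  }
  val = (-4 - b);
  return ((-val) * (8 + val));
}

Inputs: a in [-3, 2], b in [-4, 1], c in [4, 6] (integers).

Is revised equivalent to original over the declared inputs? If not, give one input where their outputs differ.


Run the pair on a=-3, b=-3, c=4.
original: val=48, then ((abs(b) - (b - b)) != abs(a)) is false, then b=-7, then (((c * val) * max(5, b)) == (a * b)) is false, then a=-141, then val=3, then returns -33
revised: val=48, then ((abs(b) - (b - b)) != abs(a)) is false, then b=-6, then (((c * val) * max(5, b)) == ((a * 1) * b)) is false, then a=-141, then val=2, then returns -20
-33 != -20, so the rewrite changes behavior.
verdict: not equivalent; witness: a=-3, b=-3, c=4


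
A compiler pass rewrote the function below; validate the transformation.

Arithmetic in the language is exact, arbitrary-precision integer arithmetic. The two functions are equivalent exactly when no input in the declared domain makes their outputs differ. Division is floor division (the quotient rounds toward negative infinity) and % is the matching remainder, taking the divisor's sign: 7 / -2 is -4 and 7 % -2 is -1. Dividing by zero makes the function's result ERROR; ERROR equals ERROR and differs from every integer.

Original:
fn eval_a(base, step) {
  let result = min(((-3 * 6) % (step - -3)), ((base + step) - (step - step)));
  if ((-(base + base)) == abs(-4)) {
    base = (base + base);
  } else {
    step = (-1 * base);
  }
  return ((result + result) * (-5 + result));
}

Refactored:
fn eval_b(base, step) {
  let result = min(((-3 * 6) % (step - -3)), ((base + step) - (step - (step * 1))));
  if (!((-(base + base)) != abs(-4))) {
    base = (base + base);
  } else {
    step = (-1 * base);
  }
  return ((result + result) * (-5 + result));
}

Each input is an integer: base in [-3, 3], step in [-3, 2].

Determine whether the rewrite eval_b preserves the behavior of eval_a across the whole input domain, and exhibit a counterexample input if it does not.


Differences: boolean connective usage differs; arithmetic usage differs; comparison usage differs; constant usage differs — yet all 42 inputs agree.
verdict: equivalent


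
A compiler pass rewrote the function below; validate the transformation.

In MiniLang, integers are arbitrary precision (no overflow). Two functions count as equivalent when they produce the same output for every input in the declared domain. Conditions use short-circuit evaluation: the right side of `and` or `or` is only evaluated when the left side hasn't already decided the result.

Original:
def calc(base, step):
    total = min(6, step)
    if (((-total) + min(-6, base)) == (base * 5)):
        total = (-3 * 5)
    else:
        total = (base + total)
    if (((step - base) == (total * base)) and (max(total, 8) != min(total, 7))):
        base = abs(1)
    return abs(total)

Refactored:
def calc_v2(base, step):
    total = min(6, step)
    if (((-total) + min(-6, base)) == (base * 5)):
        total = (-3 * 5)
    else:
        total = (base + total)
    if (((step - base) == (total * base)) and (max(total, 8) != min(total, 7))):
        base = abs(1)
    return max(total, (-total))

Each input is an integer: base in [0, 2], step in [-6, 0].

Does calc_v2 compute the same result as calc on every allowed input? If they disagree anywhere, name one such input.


This is a faithful refactor — min/max/abs usage differs, but the computed results match everywhere.
As a probe, take base=2, step=-2: calc runs total := -2 | (((-total) + min(-6, base)) == (base * 5)): false | total := 0 | (((step - base) == (total * base)) and (max(total, 8) != min(total, 7))): false | result 0; calc_v2 runs total := -2 | (((-total) + min(-6, base)) == (base * 5)): false | total := 0 | (((step - base) == (total * base)) and (max(total, 8) != min(total, 7))): false | result 0; both end at 0.
Sweeping the whole domain (21 inputs) finds no disagreement.
verdict: equivalent


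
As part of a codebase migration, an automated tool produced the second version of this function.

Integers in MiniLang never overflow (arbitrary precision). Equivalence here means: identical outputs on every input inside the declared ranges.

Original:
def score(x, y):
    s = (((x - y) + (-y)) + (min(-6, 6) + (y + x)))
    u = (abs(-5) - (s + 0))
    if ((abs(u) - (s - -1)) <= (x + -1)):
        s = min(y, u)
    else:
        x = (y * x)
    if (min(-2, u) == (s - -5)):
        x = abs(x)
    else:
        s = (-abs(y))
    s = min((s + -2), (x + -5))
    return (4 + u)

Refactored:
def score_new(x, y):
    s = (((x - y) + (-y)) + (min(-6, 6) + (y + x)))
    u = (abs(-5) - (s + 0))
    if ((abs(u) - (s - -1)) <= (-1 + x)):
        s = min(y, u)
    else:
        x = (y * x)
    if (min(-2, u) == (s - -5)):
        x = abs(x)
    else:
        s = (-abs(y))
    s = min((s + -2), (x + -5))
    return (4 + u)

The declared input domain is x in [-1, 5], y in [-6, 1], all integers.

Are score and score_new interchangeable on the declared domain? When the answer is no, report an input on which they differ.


Although same computation, different form, 56/56 inputs agree.
verdict: equivalent


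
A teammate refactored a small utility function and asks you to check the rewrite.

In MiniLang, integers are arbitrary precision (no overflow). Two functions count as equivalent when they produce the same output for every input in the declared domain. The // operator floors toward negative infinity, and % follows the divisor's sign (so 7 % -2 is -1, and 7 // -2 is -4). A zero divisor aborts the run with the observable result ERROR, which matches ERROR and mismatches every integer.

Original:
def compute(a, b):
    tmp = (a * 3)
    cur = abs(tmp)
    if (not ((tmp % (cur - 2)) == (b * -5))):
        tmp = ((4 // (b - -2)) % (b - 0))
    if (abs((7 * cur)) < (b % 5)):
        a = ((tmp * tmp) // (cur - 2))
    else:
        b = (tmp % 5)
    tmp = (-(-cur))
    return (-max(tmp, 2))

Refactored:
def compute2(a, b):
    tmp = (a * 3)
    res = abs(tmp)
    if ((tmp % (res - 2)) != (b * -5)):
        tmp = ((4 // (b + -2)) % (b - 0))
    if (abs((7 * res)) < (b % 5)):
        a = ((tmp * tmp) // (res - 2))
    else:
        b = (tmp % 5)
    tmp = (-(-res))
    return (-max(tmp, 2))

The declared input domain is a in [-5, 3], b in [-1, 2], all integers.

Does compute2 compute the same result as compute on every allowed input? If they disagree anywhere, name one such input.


Consider the input a=-5, b=2.
compute: tmp := -15 | cur := 15 | (not ((tmp % (cur - 2)) == (b * -5))): true | tmp := 1 | (abs((7 * cur)) < (b % 5)): false | b := 1 | tmp := 15 | result -15
compute2: tmp := -15 | res := 15 | ((tmp % (res - 2)) != (b * -5)): true | divide-by-zero, output ERROR
-15 against ERROR: the behavior changed.
verdict: not equivalent; witness: a=-5, b=2


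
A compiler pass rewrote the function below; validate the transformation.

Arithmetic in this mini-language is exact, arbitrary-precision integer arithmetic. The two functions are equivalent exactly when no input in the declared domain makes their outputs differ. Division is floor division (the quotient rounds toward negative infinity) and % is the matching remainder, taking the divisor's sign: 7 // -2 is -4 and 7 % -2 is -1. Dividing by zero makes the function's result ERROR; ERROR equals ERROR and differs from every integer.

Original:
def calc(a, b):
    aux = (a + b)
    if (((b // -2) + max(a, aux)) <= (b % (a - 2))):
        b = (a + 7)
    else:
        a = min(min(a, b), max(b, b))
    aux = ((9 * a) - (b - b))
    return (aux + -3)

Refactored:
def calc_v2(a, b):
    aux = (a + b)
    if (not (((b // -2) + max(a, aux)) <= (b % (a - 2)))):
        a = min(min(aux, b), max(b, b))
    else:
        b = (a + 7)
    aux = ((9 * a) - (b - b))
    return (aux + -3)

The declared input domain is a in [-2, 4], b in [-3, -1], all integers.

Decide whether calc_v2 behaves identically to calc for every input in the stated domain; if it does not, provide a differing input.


The rewrite breaks on a=-2, b=-3, where the results are -30 and -48.
calc: aux := -5 | (((b // -2) + max(a, aux)) <= (b % (a - 2))): false | a := -3 | aux := -27 | result -30
calc_v2: aux := -5 | (not (((b // -2) + max(a, aux)) <= (b % (a - 2)))): true | a := -5 | aux := -45 | result -48
verdict: not equivalent; witness: a=-2, b=-3


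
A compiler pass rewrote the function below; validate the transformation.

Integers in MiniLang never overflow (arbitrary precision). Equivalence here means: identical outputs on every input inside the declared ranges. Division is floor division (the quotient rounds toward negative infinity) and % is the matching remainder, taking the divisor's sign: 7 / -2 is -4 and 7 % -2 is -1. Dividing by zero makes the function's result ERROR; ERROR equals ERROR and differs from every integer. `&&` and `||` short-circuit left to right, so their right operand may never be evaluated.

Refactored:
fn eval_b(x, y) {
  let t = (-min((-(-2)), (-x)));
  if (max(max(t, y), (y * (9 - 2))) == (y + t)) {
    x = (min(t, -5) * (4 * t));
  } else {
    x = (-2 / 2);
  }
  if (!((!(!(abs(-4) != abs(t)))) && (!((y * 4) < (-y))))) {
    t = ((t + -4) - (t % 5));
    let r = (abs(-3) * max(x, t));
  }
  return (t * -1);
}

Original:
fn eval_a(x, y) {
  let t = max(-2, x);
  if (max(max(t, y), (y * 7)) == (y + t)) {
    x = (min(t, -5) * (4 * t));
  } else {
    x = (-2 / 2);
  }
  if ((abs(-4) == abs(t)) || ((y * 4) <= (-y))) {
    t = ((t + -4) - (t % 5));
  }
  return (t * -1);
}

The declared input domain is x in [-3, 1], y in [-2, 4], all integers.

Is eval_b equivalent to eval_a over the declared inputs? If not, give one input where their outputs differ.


Not equivalent: x=-3, y=0 separates them (9 vs 2).
eval_a: t := -2 | (max(max(t, y), (y * 7)) == (y + t)): false | x := -1 | ((abs(-4) == abs(t)) || ((y * 4) <= (-y))): true | t := -9 | result 9
eval_b: t := -2 | (max(max(t, y), (y * (9 - 2))) == (y + t)): false | x := -1 | (!((!(!(abs(-4) != abs(t)))) && (!((y * 4) < (-y))))): false | result 2
verdict: not equivalent; witness: x=-3, y=0


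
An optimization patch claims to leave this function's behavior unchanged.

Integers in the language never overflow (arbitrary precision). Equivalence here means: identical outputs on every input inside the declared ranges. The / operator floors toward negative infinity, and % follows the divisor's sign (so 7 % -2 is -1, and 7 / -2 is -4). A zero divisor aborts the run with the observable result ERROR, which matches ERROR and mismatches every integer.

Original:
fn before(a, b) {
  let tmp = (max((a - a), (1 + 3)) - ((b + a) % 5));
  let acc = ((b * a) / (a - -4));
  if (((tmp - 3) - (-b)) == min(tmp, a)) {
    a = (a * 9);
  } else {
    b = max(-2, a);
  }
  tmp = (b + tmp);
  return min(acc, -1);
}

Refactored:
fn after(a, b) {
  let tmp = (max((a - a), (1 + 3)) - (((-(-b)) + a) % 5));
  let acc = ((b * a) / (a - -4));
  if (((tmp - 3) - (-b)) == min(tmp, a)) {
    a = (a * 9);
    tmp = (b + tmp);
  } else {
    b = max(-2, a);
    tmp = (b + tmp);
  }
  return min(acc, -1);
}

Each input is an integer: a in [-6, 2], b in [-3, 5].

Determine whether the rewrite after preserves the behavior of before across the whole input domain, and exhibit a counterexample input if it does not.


Behavior is preserved: although statement counts differ; and arithmetic usage differs, the outputs never diverge.
One worked example (a=-3, b=0) — before: tmp := 2 | acc := 0 | (((tmp - 3) - (-b)) == min(tmp, a)): false | b := -2 | tmp := 0 | result -1; after: tmp := 2 | acc := 0 | (((tmp - 3) - (-b)) == min(tmp, a)): false | b := -2 | tmp := 0 | result -1; agreement on -1.
Across all 81 domain points the two functions coincide.
verdict: equivalent


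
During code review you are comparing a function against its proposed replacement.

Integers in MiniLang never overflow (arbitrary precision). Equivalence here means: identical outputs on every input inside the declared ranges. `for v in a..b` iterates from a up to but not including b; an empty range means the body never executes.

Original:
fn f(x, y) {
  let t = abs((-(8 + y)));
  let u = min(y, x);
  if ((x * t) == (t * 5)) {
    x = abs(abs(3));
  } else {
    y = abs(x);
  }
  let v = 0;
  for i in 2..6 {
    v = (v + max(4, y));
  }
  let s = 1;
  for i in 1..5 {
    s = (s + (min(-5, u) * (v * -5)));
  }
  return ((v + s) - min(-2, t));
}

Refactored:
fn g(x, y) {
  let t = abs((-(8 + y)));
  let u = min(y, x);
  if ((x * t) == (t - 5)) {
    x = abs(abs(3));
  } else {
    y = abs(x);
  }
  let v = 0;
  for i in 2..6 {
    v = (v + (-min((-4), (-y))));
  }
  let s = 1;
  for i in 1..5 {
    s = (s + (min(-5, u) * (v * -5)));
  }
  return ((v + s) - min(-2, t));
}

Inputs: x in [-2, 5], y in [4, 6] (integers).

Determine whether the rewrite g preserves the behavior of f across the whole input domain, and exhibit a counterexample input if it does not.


These are not equivalent — on x=5, y=4 the outputs split (1619 vs 2023).
f: t = 12; u = 4; ((x * t) == (t * 5)) -> true; x = 3; v = 0; [i=2]; v = 4; [i=3]; v = 8; [i=4]; v = 12; [i=5]; v = 16; s = 1; [i=1]; s = 401; [i=2]; s = 801; [i=3]; s = 1201; [i=4]; s = 1601; return 1619
g: t = 12; u = 4; ((x * t) == (t - 5)) -> false; y = 5; v = 0; [i=2]; v = 5; [i=3]; v = 10; [i=4]; v = 15; [i=5]; v = 20; s = 1; [i=1]; s = 501; [i=2]; s = 1001; [i=3]; s = 1501; [i=4]; s = 2001; return 2023
verdict: not equivalent; witness: x=5, y=4
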